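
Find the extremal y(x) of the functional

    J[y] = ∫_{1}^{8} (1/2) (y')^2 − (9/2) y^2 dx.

The Lagrangian is L = (1/2) (y')^2 − (9/2) y^2.
Compute ∂L/∂y = -9y, ∂L/∂y' = y'.
The Euler-Lagrange equation d/dx(∂L/∂y') − ∂L/∂y = 0 reduces to
    y'' + 9 y = 0.
Its general solution is
    y(x) = A sin(3x) + B cos(3x),
with A, B fixed by the endpoint conditions.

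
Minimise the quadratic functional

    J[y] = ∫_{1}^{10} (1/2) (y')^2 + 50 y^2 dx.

The Lagrangian is L = (1/2) (y')^2 + 50 y^2.
Compute ∂L/∂y = 100y, ∂L/∂y' = y'.
The Euler-Lagrange equation d/dx(∂L/∂y') − ∂L/∂y = 0 reduces to
    y'' − 100 y = 0.
Its general solution is
    y(x) = A e^(10x) + B e^(−10x),
with A, B fixed by the endpoint conditions.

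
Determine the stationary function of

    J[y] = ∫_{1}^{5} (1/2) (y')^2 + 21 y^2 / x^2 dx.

The Lagrangian is L = (1/2) (y')^2 + 21 y^2 / x^2.
Compute ∂L/∂y = 42y/x^2, ∂L/∂y' = y'.
The Euler-Lagrange equation d/dx(∂L/∂y') − ∂L/∂y = 0 reduces to
    y'' − 42/x^2 · y = 0  (x > 0).
Its general solution is
    y(x) = A x^7 + B x^(-6),
with A, B fixed by the endpoint conditions.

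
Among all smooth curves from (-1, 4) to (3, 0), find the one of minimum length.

Arc-length functional: J[y] = ∫ sqrt(1 + (y')^2) dx.
Lagrangian L = sqrt(1 + (y')^2) has no explicit y dependence, so ∂L/∂y = 0 and the Euler-Lagrange equation gives
    d/dx( y' / sqrt(1 + (y')^2) ) = 0  ⇒  y' / sqrt(1 + (y')^2) = const.
Hence y' is constant, so y(x) is affine.
Fitting the endpoints (-1, 4) and (3, 0):
    slope m = (0 − 4) / (3 − (-1)) = -1,
    intercept c = 4 − m·(-1) = 3.
Extremal: y(x) = -x + 3.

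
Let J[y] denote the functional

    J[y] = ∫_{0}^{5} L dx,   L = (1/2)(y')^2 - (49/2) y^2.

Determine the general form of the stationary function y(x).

The Lagrangian is L = (1/2)(y')^2 - (49/2) y^2.
∂L/∂y = -49y.
∂L/∂y' = y'.
The Euler-Lagrange equation d/dx(∂L/∂y') − ∂L/∂y = 0 becomes:
    y'' + 49 y = 0
General solution: y(x) = A sin(7x) + B cos(7x), where A and B are arbitrary constants fixed by the endpoint conditions.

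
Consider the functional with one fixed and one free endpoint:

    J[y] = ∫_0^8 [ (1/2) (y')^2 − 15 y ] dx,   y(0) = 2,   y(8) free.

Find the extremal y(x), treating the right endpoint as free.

The Lagrangian L = (1/2) (y')^2 − 15 y gives
    ∂L/∂y = −15,   ∂L/∂y' = y'.
Euler-Lagrange: d/dx(y') − (−15) = 0, i.e. y'' + 15 = 0, so
    y(x) = −(15/2) x^2 + C1 x + C2.
Fixed left endpoint y(0) = 2 ⇒ C2 = 2.
The right endpoint x = 8 is free, so the natural (transversality) condition is ∂L/∂y' |_{x=8} = 0, i.e. y'(8) = 0.
Compute y'(x) = −15 x + C1, so y'(8) = −120 + C1 = 0 ⇒ C1 = 120.
Therefore the extremal is
    y(x) = −(15/2) x^2 + 120 x + 2.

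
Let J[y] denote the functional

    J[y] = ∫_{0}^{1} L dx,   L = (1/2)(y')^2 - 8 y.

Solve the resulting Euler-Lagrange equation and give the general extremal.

The Lagrangian is L = (1/2)(y')^2 - 8 y.
∂L/∂y = -8.
∂L/∂y' = y'.
The Euler-Lagrange equation d/dx(∂L/∂y') − ∂L/∂y = 0 becomes:
    y'' + 8 = 0
General solution: y(x) = -4 x^2 + A x + B, where A and B are arbitrary constants fixed by the endpoint conditions.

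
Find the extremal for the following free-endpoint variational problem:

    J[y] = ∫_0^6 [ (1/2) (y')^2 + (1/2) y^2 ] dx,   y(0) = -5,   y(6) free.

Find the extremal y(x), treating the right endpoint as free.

The Lagrangian L = (1/2) (y')^2 + (1/2) y^2 gives
    ∂L/∂y = 1 y,   ∂L/∂y' = y'.
Euler-Lagrange: y'' − y = 0.
With k = 1, the general solution is
    y(x) = A cosh(x) + B sinh(x).
Fixed left endpoint y(0) = -5 ⇒ A = -5.
The right endpoint x = 6 is free, so the natural (transversality) condition is ∂L/∂y' |_{x=6} = 0, i.e. y'(6) = 0.
Compute y'(x) = A k sinh(k x) + B k cosh(k x), so
    y'(6) = A k sinh(k·6) + B k cosh(k·6) = 0
    ⇒ B = −A tanh(k·6) = 5 tanh(1·6).
Therefore the extremal is
    y(x) = −5 cosh(1 x) + 5 tanh(1·6) sinh(1 x).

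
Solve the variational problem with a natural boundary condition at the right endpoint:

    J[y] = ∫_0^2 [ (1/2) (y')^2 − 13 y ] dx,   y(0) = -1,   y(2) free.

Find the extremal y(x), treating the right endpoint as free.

The Lagrangian L = (1/2) (y')^2 − 13 y gives
    ∂L/∂y = −13,   ∂L/∂y' = y'.
Euler-Lagrange: d/dx(y') − (−13) = 0, i.e. y'' + 13 = 0, so
    y(x) = −(13/2) x^2 + C1 x + C2.
Fixed left endpoint y(0) = -1 ⇒ C2 = -1.
The right endpoint x = 2 is free, so the natural (transversality) condition is ∂L/∂y' |_{x=2} = 0, i.e. y'(2) = 0.
Compute y'(x) = −13 x + C1, so y'(2) = −26 + C1 = 0 ⇒ C1 = 26.
Therefore the extremal is
    y(x) = −(13/2) x^2 + 26 x − 1.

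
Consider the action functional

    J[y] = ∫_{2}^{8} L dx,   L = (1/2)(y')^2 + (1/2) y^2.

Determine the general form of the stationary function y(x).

The Lagrangian is L = (1/2)(y')^2 + (1/2) y^2.
∂L/∂y = y.
∂L/∂y' = y'.
The Euler-Lagrange equation d/dx(∂L/∂y') − ∂L/∂y = 0 becomes:
    y'' - y = 0
General solution: y(x) = A e^x + B e^(-x), where A and B are arbitrary constants fixed by the endpoint conditions.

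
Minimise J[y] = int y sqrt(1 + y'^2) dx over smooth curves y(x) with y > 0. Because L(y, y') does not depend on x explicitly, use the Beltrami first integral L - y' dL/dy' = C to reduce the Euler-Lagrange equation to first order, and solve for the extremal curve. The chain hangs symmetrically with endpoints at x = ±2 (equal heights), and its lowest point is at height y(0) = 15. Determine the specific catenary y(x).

The Lagrangian L(y, y') = y sqrt(1 + y'^2) has no explicit x dependence, so the Beltrami identity applies:
    L − y' ∂L/∂y' = C.
Compute ∂L/∂y' = y · y' / sqrt(1 + y'^2). Then
    L − y' ∂L/∂y'
    = y sqrt(1 + y'^2) − y · y'^2 / sqrt(1 + y'^2)
    = y (1 + y'^2 − y'^2) / sqrt(1 + y'^2)
    = y / sqrt(1 + y'^2) = C.
Squaring gives y^2 = C^2 (1 + y'^2), i.e.
    y'^2 = y^2 / C^2 − 1.
Separating variables,
    dy / sqrt(y^2 − C^2) = dx / C,
and integrating gives arccosh(y / C) = (x − a)/C, so
    y(x) = C cosh((x − a)/C),
the catenary. The constants C and a are fixed by the two endpoint conditions (and, for the hanging-chain problem, the length constraint selects C).
Now fit the given data. The endpoints x = ±2 are symmetric at equal height, so the catenary is even about its minimum: a = 0 and y(x) = C cosh(x/C). The lowest point is y(0) = C cosh(0) = C, and we are told y(0) = 15, so C = 15. Therefore
    y(x) = 15 cosh(x/15),
and at the endpoints
    y(±2) = 15 cosh(2/15).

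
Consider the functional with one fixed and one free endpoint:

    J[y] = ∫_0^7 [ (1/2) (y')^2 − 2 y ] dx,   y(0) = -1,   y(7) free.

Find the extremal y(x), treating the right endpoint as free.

The Lagrangian L = (1/2) (y')^2 − 2 y gives
    ∂L/∂y = −2,   ∂L/∂y' = y'.
Euler-Lagrange: d/dx(y') − (−2) = 0, i.e. y'' + 2 = 0, so
    y(x) = −(2/2) x^2 + C1 x + C2.
Fixed left endpoint y(0) = -1 ⇒ C2 = -1.
The right endpoint x = 7 is free, so the natural (transversality) condition is ∂L/∂y' |_{x=7} = 0, i.e. y'(7) = 0.
Compute y'(x) = −2 x + C1, so y'(7) = −14 + C1 = 0 ⇒ C1 = 14.
Therefore the extremal is
    y(x) = −x^2 + 14 x − 1.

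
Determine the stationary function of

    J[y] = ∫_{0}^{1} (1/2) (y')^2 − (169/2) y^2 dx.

The Lagrangian is L = (1/2) (y')^2 − (169/2) y^2.
Compute ∂L/∂y = -169y, ∂L/∂y' = y'.
The Euler-Lagrange equation d/dx(∂L/∂y') − ∂L/∂y = 0 reduces to
    y'' + 169 y = 0.
Its general solution is
    y(x) = A sin(13x) + B cos(13x),
with A, B fixed by the endpoint conditions.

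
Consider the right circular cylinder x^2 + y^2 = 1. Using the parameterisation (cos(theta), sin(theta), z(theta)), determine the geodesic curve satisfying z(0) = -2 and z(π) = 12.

Parameterise the cylinder of radius R = 1 as
    r(θ) = (cos θ, sin θ, z(θ)).
The arc-length element is
    ds = sqrt(1 + (dz/dθ)^2) dθ,
so the Lagrangian is L = sqrt(1 + z'^2).
L depends on z' only, not on z or θ, so ∂L/∂z = 0 and
    ∂L/∂z' = z' / sqrt(1 + z'^2).
The Euler-Lagrange equation gives
    d/dθ( z' / sqrt(1 + z'^2) ) = 0,
so z' is constant. Integrating once:
    z(θ) = a θ + b,
a helix on the cylinder (a straight line when the cylinder is unrolled). The constants a, b are determined by the endpoint conditions.
With endpoint conditions z(0) = -2 and z(π) = 12: from z(0) = b we get b = -2, and a·π + -2 = 12 gives a = 14/π, so
    z(θ) = (14/π) θ − 2.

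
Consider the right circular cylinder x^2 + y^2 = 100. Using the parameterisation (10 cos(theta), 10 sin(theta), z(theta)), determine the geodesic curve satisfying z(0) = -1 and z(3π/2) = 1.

Parameterise the cylinder of radius R = 10 as
    r(θ) = (10 cos θ, 10 sin θ, z(θ)).
The arc-length element is
    ds = sqrt(100 + (dz/dθ)^2) dθ,
so the Lagrangian is L = sqrt(100 + z'^2).
L depends on z' only, not on z or θ, so ∂L/∂z = 0 and
    ∂L/∂z' = z' / sqrt(100 + z'^2).
The Euler-Lagrange equation gives
    d/dθ( z' / sqrt(100 + z'^2) ) = 0,
so z' is constant. Integrating once:
    z(θ) = a θ + b,
a helix on the cylinder (a straight line when the cylinder is unrolled). The constants a, b are determined by the endpoint conditions.
With endpoint conditions z(0) = -1 and z(3π/2) = 1: from z(0) = b we get b = -1, and a·3π/2 + -1 = 1 gives a = 4/(3π), so
    z(θ) = (4/(3π)) θ − 1.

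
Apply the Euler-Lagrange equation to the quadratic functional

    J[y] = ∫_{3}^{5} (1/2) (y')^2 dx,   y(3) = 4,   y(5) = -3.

The Lagrangian is L = (1/2) (y')^2.
Compute ∂L/∂y = 0, ∂L/∂y' = y'.
The Euler-Lagrange equation d/dx(∂L/∂y') − ∂L/∂y = 0 reduces to
    y'' = 0.
Its general solution is
    y(x) = A x + B,
with A, B fixed by the endpoint conditions.
Applying the endpoint conditions y(3) = 4 and y(5) = -3: solve A·3 + B = 4 and A·5 + B = -3. Subtracting gives A(5 − 3) = -3 − 4, so A = -7/2, and B = 4 − A·3 = 29/2. Therefore
    y(x) = (-7/2) x + 29/2.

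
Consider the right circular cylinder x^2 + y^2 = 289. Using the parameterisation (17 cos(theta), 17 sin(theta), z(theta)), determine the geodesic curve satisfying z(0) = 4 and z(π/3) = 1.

Parameterise the cylinder of radius R = 17 as
    r(θ) = (17 cos θ, 17 sin θ, z(θ)).
The arc-length element is
    ds = sqrt(289 + (dz/dθ)^2) dθ,
so the Lagrangian is L = sqrt(289 + z'^2).
L depends on z' only, not on z or θ, so ∂L/∂z = 0 and
    ∂L/∂z' = z' / sqrt(289 + z'^2).
The Euler-Lagrange equation gives
    d/dθ( z' / sqrt(289 + z'^2) ) = 0,
so z' is constant. Integrating once:
    z(θ) = a θ + b,
a helix on the cylinder (a straight line when the cylinder is unrolled). The constants a, b are determined by the endpoint conditions.
With endpoint conditions z(0) = 4 and z(π/3) = 1: from z(0) = b we get b = 4, and a·π/3 + 4 = 1 gives a = -9/π, so
    z(θ) = (-9/π) θ + 4.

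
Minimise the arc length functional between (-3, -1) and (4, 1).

Arc-length functional: J[y] = ∫ sqrt(1 + (y')^2) dx.
Lagrangian L = sqrt(1 + (y')^2) has no explicit y dependence, so ∂L/∂y = 0 and the Euler-Lagrange equation gives
    d/dx( y' / sqrt(1 + (y')^2) ) = 0  ⇒  y' / sqrt(1 + (y')^2) = const.
Hence y' is constant, so y(x) is affine.
Fitting the endpoints (-3, -1) and (4, 1):
    slope m = (1 − (-1)) / (4 − (-3)) = 2/7,
    intercept c = (-1) − m·(-3) = -1/7.
Extremal: y(x) = (2/7) x - 1/7.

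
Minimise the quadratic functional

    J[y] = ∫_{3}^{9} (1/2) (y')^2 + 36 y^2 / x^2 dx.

The Lagrangian is L = (1/2) (y')^2 + 36 y^2 / x^2.
Compute ∂L/∂y = 72y/x^2, ∂L/∂y' = y'.
The Euler-Lagrange equation d/dx(∂L/∂y') − ∂L/∂y = 0 reduces to
    y'' − 72/x^2 · y = 0  (x > 0).
Its general solution is
    y(x) = A x^9 + B x^(-8),
with A, B fixed by the endpoint conditions.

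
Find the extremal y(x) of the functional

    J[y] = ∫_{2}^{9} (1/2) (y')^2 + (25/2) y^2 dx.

The Lagrangian is L = (1/2) (y')^2 + (25/2) y^2.
Compute ∂L/∂y = 25y, ∂L/∂y' = y'.
The Euler-Lagrange equation d/dx(∂L/∂y') − ∂L/∂y = 0 reduces to
    y'' − 25 y = 0.
Its general solution is
    y(x) = A e^(5x) + B e^(−5x),
with A, B fixed by the endpoint conditions.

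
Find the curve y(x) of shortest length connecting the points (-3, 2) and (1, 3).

Arc-length functional: J[y] = ∫ sqrt(1 + (y')^2) dx.
Lagrangian L = sqrt(1 + (y')^2) has no explicit y dependence, so ∂L/∂y = 0 and the Euler-Lagrange equation gives
    d/dx( y' / sqrt(1 + (y')^2) ) = 0  ⇒  y' / sqrt(1 + (y')^2) = const.
Hence y' is constant, so y(x) is affine.
Fitting the endpoints (-3, 2) and (1, 3):
    slope m = (3 − 2) / (1 − (-3)) = 1/4,
    intercept c = 2 − m·(-3) = 11/4.
Extremal: y(x) = (1/4) x + 11/4.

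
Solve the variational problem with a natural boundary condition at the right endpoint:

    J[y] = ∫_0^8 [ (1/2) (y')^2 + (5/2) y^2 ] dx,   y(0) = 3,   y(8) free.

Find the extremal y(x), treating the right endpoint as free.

The Lagrangian L = (1/2) (y')^2 + (5/2) y^2 gives
    ∂L/∂y = 5 y,   ∂L/∂y' = y'.
Euler-Lagrange: y'' − 5 y = 0.
With k = sqrt(5), the general solution is
    y(x) = A cosh(sqrt(5) x) + B sinh(sqrt(5) x).
Fixed left endpoint y(0) = 3 ⇒ A = 3.
The right endpoint x = 8 is free, so the natural (transversality) condition is ∂L/∂y' |_{x=8} = 0, i.e. y'(8) = 0.
Compute y'(x) = A k sinh(k x) + B k cosh(k x), so
    y'(8) = A k sinh(k·8) + B k cosh(k·8) = 0
    ⇒ B = −A tanh(k·8) = − 3 tanh(sqrt(5)·8).
Therefore the extremal is
    y(x) = 3 cosh(sqrt(5) x) − 3 tanh(sqrt(5)·8) sinh(sqrt(5) x).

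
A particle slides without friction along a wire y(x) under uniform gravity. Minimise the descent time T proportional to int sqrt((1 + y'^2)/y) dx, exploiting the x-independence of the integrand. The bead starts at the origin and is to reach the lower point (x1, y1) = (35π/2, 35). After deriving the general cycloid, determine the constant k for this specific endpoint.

The Lagrangian L = sqrt((1 + y'^2) / y) has no explicit x dependence, so the Beltrami identity applies:
    L − y' ∂L/∂y' = C.
Compute ∂L/∂y' = y' / sqrt(y (1 + y'^2)).
Substitute:
    sqrt((1 + y'^2)/y) − y'·y' / sqrt(y (1 + y'^2))
    = (1 + y'^2) / sqrt(y (1 + y'^2)) − y'^2 / sqrt(y (1 + y'^2))
    = 1 / sqrt(y (1 + y'^2)) = C.
Squaring and rearranging gives the first integral
    y (1 + y'^2) = 1/C^2 =: k   (constant).
Solving this first-order ODE by the substitution
    y = (k/2)(1 − cos θ)
yields the cycloid parameterisation
    x(θ) = (k/2)(θ − sin θ),   y(θ) = (k/2)(1 − cos θ).
The constant k is fixed by the endpoint condition.
Now fit the given lower endpoint (x1, y1) = (35π/2, 35). At the bottom of the first arch (θ = π), the parametric equations give
    y(π) = (k/2)(1 − cos π) = k,
    x(π) = (k/2)(π − sin π) = kπ/2.
Matching y(π) = 35 gives k = 35, consistent with x(π) = 35π/2. Therefore the specific cycloid is
    x(θ) = (35/2)(θ − sin θ),   y(θ) = (35/2)(1 − cos θ).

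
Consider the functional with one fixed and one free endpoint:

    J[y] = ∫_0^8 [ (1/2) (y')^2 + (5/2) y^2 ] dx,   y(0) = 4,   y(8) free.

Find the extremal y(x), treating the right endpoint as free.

The Lagrangian L = (1/2) (y')^2 + (5/2) y^2 gives
    ∂L/∂y = 5 y,   ∂L/∂y' = y'.
Euler-Lagrange: y'' − 5 y = 0.
With k = sqrt(5), the general solution is
    y(x) = A cosh(sqrt(5) x) + B sinh(sqrt(5) x).
Fixed left endpoint y(0) = 4 ⇒ A = 4.
The right endpoint x = 8 is free, so the natural (transversality) condition is ∂L/∂y' |_{x=8} = 0, i.e. y'(8) = 0.
Compute y'(x) = A k sinh(k x) + B k cosh(k x), so
    y'(8) = A k sinh(k·8) + B k cosh(k·8) = 0
    ⇒ B = −A tanh(k·8) = − 4 tanh(sqrt(5)·8).
Therefore the extremal is
    y(x) = 4 cosh(sqrt(5) x) − 4 tanh(sqrt(5)·8) sinh(sqrt(5) x).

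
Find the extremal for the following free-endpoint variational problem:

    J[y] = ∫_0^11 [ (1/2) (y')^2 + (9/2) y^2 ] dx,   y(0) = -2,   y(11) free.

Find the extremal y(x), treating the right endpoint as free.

The Lagrangian L = (1/2) (y')^2 + (9/2) y^2 gives
    ∂L/∂y = 9 y,   ∂L/∂y' = y'.
Euler-Lagrange: y'' − 9 y = 0.
With k = 3, the general solution is
    y(x) = A cosh(3 x) + B sinh(3 x).
Fixed left endpoint y(0) = -2 ⇒ A = -2.
The right endpoint x = 11 is free, so the natural (transversality) condition is ∂L/∂y' |_{x=11} = 0, i.e. y'(11) = 0.
Compute y'(x) = A k sinh(k x) + B k cosh(k x), so
    y'(11) = A k sinh(k·11) + B k cosh(k·11) = 0
    ⇒ B = −A tanh(k·11) = 2 tanh(3·11).
Therefore the extremal is
    y(x) = −2 cosh(3 x) + 2 tanh(3·11) sinh(3 x).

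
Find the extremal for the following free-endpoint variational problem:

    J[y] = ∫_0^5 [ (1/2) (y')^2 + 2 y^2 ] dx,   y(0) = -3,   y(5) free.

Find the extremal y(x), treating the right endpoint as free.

The Lagrangian L = (1/2) (y')^2 + 2 y^2 gives
    ∂L/∂y = 4 y,   ∂L/∂y' = y'.
Euler-Lagrange: y'' − 4 y = 0.
With k = 2, the general solution is
    y(x) = A cosh(2 x) + B sinh(2 x).
Fixed left endpoint y(0) = -3 ⇒ A = -3.
The right endpoint x = 5 is free, so the natural (transversality) condition is ∂L/∂y' |_{x=5} = 0, i.e. y'(5) = 0.
Compute y'(x) = A k sinh(k x) + B k cosh(k x), so
    y'(5) = A k sinh(k·5) + B k cosh(k·5) = 0
    ⇒ B = −A tanh(k·5) = 3 tanh(2·5).
Therefore the extremal is
    y(x) = −3 cosh(2 x) + 3 tanh(2·5) sinh(2 x).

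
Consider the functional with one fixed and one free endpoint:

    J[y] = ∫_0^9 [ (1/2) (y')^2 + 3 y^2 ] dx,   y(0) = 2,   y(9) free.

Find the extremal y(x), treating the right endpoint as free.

The Lagrangian L = (1/2) (y')^2 + 3 y^2 gives
    ∂L/∂y = 6 y,   ∂L/∂y' = y'.
Euler-Lagrange: y'' − 6 y = 0.
With k = sqrt(6), the general solution is
    y(x) = A cosh(sqrt(6) x) + B sinh(sqrt(6) x).
Fixed left endpoint y(0) = 2 ⇒ A = 2.
The right endpoint x = 9 is free, so the natural (transversality) condition is ∂L/∂y' |_{x=9} = 0, i.e. y'(9) = 0.
Compute y'(x) = A k sinh(k x) + B k cosh(k x), so
    y'(9) = A k sinh(k·9) + B k cosh(k·9) = 0
    ⇒ B = −A tanh(k·9) = − 2 tanh(sqrt(6)·9).
Therefore the extremal is
    y(x) = 2 cosh(sqrt(6) x) − 2 tanh(sqrt(6)·9) sinh(sqrt(6) x).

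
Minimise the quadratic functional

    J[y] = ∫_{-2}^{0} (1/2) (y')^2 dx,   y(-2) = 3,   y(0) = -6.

The Lagrangian is L = (1/2) (y')^2.
Compute ∂L/∂y = 0, ∂L/∂y' = y'.
The Euler-Lagrange equation d/dx(∂L/∂y') − ∂L/∂y = 0 reduces to
    y'' = 0.
Its general solution is
    y(x) = A x + B,
with A, B fixed by the endpoint conditions.
Applying the endpoint conditions y(-2) = 3 and y(0) = -6: solve A·-2 + B = 3 and A·0 + B = -6. Subtracting gives A(0 − -2) = -6 − 3, so A = -9/2, and B = 3 − A·-2 = -6. Therefore
    y(x) = (-9/2) x - 6.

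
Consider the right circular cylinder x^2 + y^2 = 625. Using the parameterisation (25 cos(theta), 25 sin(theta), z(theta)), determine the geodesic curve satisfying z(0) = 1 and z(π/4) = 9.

Parameterise the cylinder of radius R = 25 as
    r(θ) = (25 cos θ, 25 sin θ, z(θ)).
The arc-length element is
    ds = sqrt(625 + (dz/dθ)^2) dθ,
so the Lagrangian is L = sqrt(625 + z'^2).
L depends on z' only, not on z or θ, so ∂L/∂z = 0 and
    ∂L/∂z' = z' / sqrt(625 + z'^2).
The Euler-Lagrange equation gives
    d/dθ( z' / sqrt(625 + z'^2) ) = 0,
so z' is constant. Integrating once:
    z(θ) = a θ + b,
a helix on the cylinder (a straight line when the cylinder is unrolled). The constants a, b are determined by the endpoint conditions.
With endpoint conditions z(0) = 1 and z(π/4) = 9: from z(0) = b we get b = 1, and a·π/4 + 1 = 9 gives a = 32/π, so
    z(θ) = (32/π) θ + 1.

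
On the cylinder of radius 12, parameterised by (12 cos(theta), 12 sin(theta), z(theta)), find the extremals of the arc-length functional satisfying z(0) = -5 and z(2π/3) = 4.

Parameterise the cylinder of radius R = 12 as
    r(θ) = (12 cos θ, 12 sin θ, z(θ)).
The arc-length element is
    ds = sqrt(144 + (dz/dθ)^2) dθ,
so the Lagrangian is L = sqrt(144 + z'^2).
L depends on z' only, not on z or θ, so ∂L/∂z = 0 and
    ∂L/∂z' = z' / sqrt(144 + z'^2).
The Euler-Lagrange equation gives
    d/dθ( z' / sqrt(144 + z'^2) ) = 0,
so z' is constant. Integrating once:
    z(θ) = a θ + b,
a helix on the cylinder (a straight line when the cylinder is unrolled). The constants a, b are determined by the endpoint conditions.
With endpoint conditions z(0) = -5 and z(2π/3) = 4: from z(0) = b we get b = -5, and a·2π/3 + -5 = 4 gives a = 27/(2π), so
    z(θ) = (27/(2π)) θ − 5.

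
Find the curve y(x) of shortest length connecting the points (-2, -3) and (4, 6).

Arc-length functional: J[y] = ∫ sqrt(1 + (y')^2) dx.
Lagrangian L = sqrt(1 + (y')^2) has no explicit y dependence, so ∂L/∂y = 0 and the Euler-Lagrange equation gives
    d/dx( y' / sqrt(1 + (y')^2) ) = 0  ⇒  y' / sqrt(1 + (y')^2) = const.
Hence y' is constant, so y(x) is affine.
Fitting the endpoints (-2, -3) and (4, 6):
    slope m = (6 − (-3)) / (4 − (-2)) = 3/2,
    intercept c = (-3) − m·(-2) = 0.
Extremal: y(x) = (3/2) x.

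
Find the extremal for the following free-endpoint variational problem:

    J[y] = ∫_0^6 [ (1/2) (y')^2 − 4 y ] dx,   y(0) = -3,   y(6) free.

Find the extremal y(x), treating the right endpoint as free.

The Lagrangian L = (1/2) (y')^2 − 4 y gives
    ∂L/∂y = −4,   ∂L/∂y' = y'.
Euler-Lagrange: d/dx(y') − (−4) = 0, i.e. y'' + 4 = 0, so
    y(x) = −(4/2) x^2 + C1 x + C2.
Fixed left endpoint y(0) = -3 ⇒ C2 = -3.
The right endpoint x = 6 is free, so the natural (transversality) condition is ∂L/∂y' |_{x=6} = 0, i.e. y'(6) = 0.
Compute y'(x) = −4 x + C1, so y'(6) = −24 + C1 = 0 ⇒ C1 = 24.
Therefore the extremal is
    y(x) = −2 x^2 + 24 x − 3.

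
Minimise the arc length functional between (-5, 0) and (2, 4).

Arc-length functional: J[y] = ∫ sqrt(1 + (y')^2) dx.
Lagrangian L = sqrt(1 + (y')^2) has no explicit y dependence, so ∂L/∂y = 0 and the Euler-Lagrange equation gives
    d/dx( y' / sqrt(1 + (y')^2) ) = 0  ⇒  y' / sqrt(1 + (y')^2) = const.
Hence y' is constant, so y(x) is affine.
Fitting the endpoints (-5, 0) and (2, 4):
    slope m = (4 − 0) / (2 − (-5)) = 4/7,
    intercept c = 0 − m·(-5) = 20/7.
Extremal: y(x) = (4/7) x + 20/7.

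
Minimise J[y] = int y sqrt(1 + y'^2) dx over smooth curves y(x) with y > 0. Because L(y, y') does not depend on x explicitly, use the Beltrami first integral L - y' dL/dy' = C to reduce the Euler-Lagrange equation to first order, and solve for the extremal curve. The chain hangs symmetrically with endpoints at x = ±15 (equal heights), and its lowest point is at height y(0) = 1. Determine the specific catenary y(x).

The Lagrangian L(y, y') = y sqrt(1 + y'^2) has no explicit x dependence, so the Beltrami identity applies:
    L − y' ∂L/∂y' = C.
Compute ∂L/∂y' = y · y' / sqrt(1 + y'^2). Then
    L − y' ∂L/∂y'
    = y sqrt(1 + y'^2) − y · y'^2 / sqrt(1 + y'^2)
    = y (1 + y'^2 − y'^2) / sqrt(1 + y'^2)
    = y / sqrt(1 + y'^2) = C.
Squaring gives y^2 = C^2 (1 + y'^2), i.e.
    y'^2 = y^2 / C^2 − 1.
Separating variables,
    dy / sqrt(y^2 − C^2) = dx / C,
and integrating gives arccosh(y / C) = (x − a)/C, so
    y(x) = C cosh((x − a)/C),
the catenary. The constants C and a are fixed by the two endpoint conditions (and, for the hanging-chain problem, the length constraint selects C).
Now fit the given data. The endpoints x = ±15 are symmetric at equal height, so the catenary is even about its minimum: a = 0 and y(x) = C cosh(x/C). The lowest point is y(0) = C cosh(0) = C, and we are told y(0) = 1, so C = 1. Therefore
    y(x) = cosh(x),
and at the endpoints
    y(±15) = cosh(15).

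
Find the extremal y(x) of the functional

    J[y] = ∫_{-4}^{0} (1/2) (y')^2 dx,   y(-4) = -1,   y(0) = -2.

The Lagrangian is L = (1/2) (y')^2.
Compute ∂L/∂y = 0, ∂L/∂y' = y'.
The Euler-Lagrange equation d/dx(∂L/∂y') − ∂L/∂y = 0 reduces to
    y'' = 0.
Its general solution is
    y(x) = A x + B,
with A, B fixed by the endpoint conditions.
Applying the endpoint conditions y(-4) = -1 and y(0) = -2: solve A·-4 + B = -1 and A·0 + B = -2. Subtracting gives A(0 − -4) = -2 − -1, so A = -1/4, and B = -1 − A·-4 = -2. Therefore
    y(x) = (-1/4) x - 2.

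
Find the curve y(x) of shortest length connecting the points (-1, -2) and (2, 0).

Arc-length functional: J[y] = ∫ sqrt(1 + (y')^2) dx.
Lagrangian L = sqrt(1 + (y')^2) has no explicit y dependence, so ∂L/∂y = 0 and the Euler-Lagrange equation gives
    d/dx( y' / sqrt(1 + (y')^2) ) = 0  ⇒  y' / sqrt(1 + (y')^2) = const.
Hence y' is constant, so y(x) is affine.
Fitting the endpoints (-1, -2) and (2, 0):
    slope m = (0 − (-2)) / (2 − (-1)) = 2/3,
    intercept c = (-2) − m·(-1) = -4/3.
Extremal: y(x) = (2/3) x - 4/3.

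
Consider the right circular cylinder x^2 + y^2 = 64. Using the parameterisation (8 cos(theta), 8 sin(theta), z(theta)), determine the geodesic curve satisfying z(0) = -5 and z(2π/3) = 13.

Parameterise the cylinder of radius R = 8 as
    r(θ) = (8 cos θ, 8 sin θ, z(θ)).
The arc-length element is
    ds = sqrt(64 + (dz/dθ)^2) dθ,
so the Lagrangian is L = sqrt(64 + z'^2).
L depends on z' only, not on z or θ, so ∂L/∂z = 0 and
    ∂L/∂z' = z' / sqrt(64 + z'^2).
The Euler-Lagrange equation gives
    d/dθ( z' / sqrt(64 + z'^2) ) = 0,
so z' is constant. Integrating once:
    z(θ) = a θ + b,
a helix on the cylinder (a straight line when the cylinder is unrolled). The constants a, b are determined by the endpoint conditions.
With endpoint conditions z(0) = -5 and z(2π/3) = 13: from z(0) = b we get b = -5, and a·2π/3 + -5 = 13 gives a = 27/π, so
    z(θ) = (27/π) θ − 5.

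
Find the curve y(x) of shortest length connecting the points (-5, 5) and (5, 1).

Arc-length functional: J[y] = ∫ sqrt(1 + (y')^2) dx.
Lagrangian L = sqrt(1 + (y')^2) has no explicit y dependence, so ∂L/∂y = 0 and the Euler-Lagrange equation gives
    d/dx( y' / sqrt(1 + (y')^2) ) = 0  ⇒  y' / sqrt(1 + (y')^2) = const.
Hence y' is constant, so y(x) is affine.
Fitting the endpoints (-5, 5) and (5, 1):
    slope m = (1 − 5) / (5 − (-5)) = -2/5,
    intercept c = 5 − m·(-5) = 3.
Extremal: y(x) = (-2/5) x + 3.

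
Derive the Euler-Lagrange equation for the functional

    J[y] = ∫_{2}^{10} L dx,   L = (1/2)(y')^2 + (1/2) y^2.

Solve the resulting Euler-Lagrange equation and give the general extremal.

The Lagrangian is L = (1/2)(y')^2 + (1/2) y^2.
∂L/∂y = y.
∂L/∂y' = y'.
The Euler-Lagrange equation d/dx(∂L/∂y') − ∂L/∂y = 0 becomes:
    y'' - y = 0
General solution: y(x) = A e^x + B e^(-x), where A and B are arbitrary constants fixed by the endpoint conditions.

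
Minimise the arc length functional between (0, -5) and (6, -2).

Arc-length functional: J[y] = ∫ sqrt(1 + (y')^2) dx.
Lagrangian L = sqrt(1 + (y')^2) has no explicit y dependence, so ∂L/∂y = 0 and the Euler-Lagrange equation gives
    d/dx( y' / sqrt(1 + (y')^2) ) = 0  ⇒  y' / sqrt(1 + (y')^2) = const.
Hence y' is constant, so y(x) is affine.
Fitting the endpoints (0, -5) and (6, -2):
    slope m = ((-2) − (-5)) / (6 − 0) = 1/2,
    intercept c = (-5) − m·0 = -5.
Extremal: y(x) = (1/2) x - 5.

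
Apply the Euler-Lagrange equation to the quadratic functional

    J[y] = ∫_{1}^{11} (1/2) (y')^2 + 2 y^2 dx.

The Lagrangian is L = (1/2) (y')^2 + 2 y^2.
Compute ∂L/∂y = 4y, ∂L/∂y' = y'.
The Euler-Lagrange equation d/dx(∂L/∂y') − ∂L/∂y = 0 reduces to
    y'' − 4 y = 0.
Its general solution is
    y(x) = A e^(2x) + B e^(−2x),
with A, B fixed by the endpoint conditions.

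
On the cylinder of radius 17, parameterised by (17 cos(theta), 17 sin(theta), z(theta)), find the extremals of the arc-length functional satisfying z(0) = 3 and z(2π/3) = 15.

Parameterise the cylinder of radius R = 17 as
    r(θ) = (17 cos θ, 17 sin θ, z(θ)).
The arc-length element is
    ds = sqrt(289 + (dz/dθ)^2) dθ,
so the Lagrangian is L = sqrt(289 + z'^2).
L depends on z' only, not on z or θ, so ∂L/∂z = 0 and
    ∂L/∂z' = z' / sqrt(289 + z'^2).
The Euler-Lagrange equation gives
    d/dθ( z' / sqrt(289 + z'^2) ) = 0,
so z' is constant. Integrating once:
    z(θ) = a θ + b,
a helix on the cylinder (a straight line when the cylinder is unrolled). The constants a, b are determined by the endpoint conditions.
With endpoint conditions z(0) = 3 and z(2π/3) = 15: from z(0) = b we get b = 3, and a·2π/3 + 3 = 15 gives a = 18/π, so
    z(θ) = (18/π) θ + 3.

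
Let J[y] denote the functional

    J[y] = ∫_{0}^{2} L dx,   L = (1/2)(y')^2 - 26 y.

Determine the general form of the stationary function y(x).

The Lagrangian is L = (1/2)(y')^2 - 26 y.
∂L/∂y = -26.
∂L/∂y' = y'.
The Euler-Lagrange equation d/dx(∂L/∂y') − ∂L/∂y = 0 becomes:
    y'' + 26 = 0
General solution: y(x) = -13 x^2 + A x + B, where A and B are arbitrary constants fixed by the endpoint conditions.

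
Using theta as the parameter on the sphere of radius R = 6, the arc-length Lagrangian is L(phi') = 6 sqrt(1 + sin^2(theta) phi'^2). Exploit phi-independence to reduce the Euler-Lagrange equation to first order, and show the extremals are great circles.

On the sphere of radius R = 6 with spherical coordinates (θ, φ), the induced metric is
    ds^2 = 36(dθ^2 + sin^2(θ) dφ^2).
Parameterise by θ; the arc-length functional is
    J[φ] = ∫ 6 sqrt(1 + sin^2(θ) (dφ/dθ)^2) dθ,
so L = 6 sqrt(1 + sin^2(θ) φ'^2). Compute
    ∂L/∂φ = 0  (L has no explicit φ dependence),
    ∂L/∂φ' = 6 sin^2(θ) φ' / sqrt(1 + sin^2(θ) φ'^2).
Since ∂L/∂φ = 0, the Euler-Lagrange equation
    d/dθ(∂L/∂φ') − ∂L/∂φ = 0
reduces to d/dθ(∂L/∂φ') = 0, i.e. the momentum conjugate to φ is conserved:
    6 sin^2(θ) φ' / sqrt(1 + sin^2(θ) φ'^2) = C.
The overall factor of 6 is constant, so dividing through gives Clairaut's relation sin^2(θ) φ' / sqrt(1 + sin^2(θ) φ'^2) = C' (with C' = C/6). Solving for φ' and integrating gives the great-circle family
    cot(θ) = A cos(φ − φ_0),
i.e. the intersection of the sphere with a plane through the origin. The two constants A and φ_0 (equivalently C and one phase) are fixed by the two endpoint conditions.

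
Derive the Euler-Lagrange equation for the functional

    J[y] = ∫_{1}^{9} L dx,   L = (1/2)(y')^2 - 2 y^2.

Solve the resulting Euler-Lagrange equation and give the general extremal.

The Lagrangian is L = (1/2)(y')^2 - 2 y^2.
∂L/∂y = -4y.
∂L/∂y' = y'.
The Euler-Lagrange equation d/dx(∂L/∂y') − ∂L/∂y = 0 becomes:
    y'' + 4 y = 0
General solution: y(x) = A sin(2x) + B cos(2x), where A and B are arbitrary constants fixed by the endpoint conditions.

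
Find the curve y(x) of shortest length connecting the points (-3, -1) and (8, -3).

Arc-length functional: J[y] = ∫ sqrt(1 + (y')^2) dx.
Lagrangian L = sqrt(1 + (y')^2) has no explicit y dependence, so ∂L/∂y = 0 and the Euler-Lagrange equation gives
    d/dx( y' / sqrt(1 + (y')^2) ) = 0  ⇒  y' / sqrt(1 + (y')^2) = const.
Hence y' is constant, so y(x) is affine.
Fitting the endpoints (-3, -1) and (8, -3):
    slope m = ((-3) − (-1)) / (8 − (-3)) = -2/11,
    intercept c = (-1) − m·(-3) = -17/11.
Extremal: y(x) = (-2/11) x - 17/11.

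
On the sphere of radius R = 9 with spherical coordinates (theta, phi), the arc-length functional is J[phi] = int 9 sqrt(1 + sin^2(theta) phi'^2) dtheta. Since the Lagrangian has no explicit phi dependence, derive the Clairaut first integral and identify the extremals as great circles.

On the sphere of radius R = 9 with spherical coordinates (θ, φ), the induced metric is
    ds^2 = 81(dθ^2 + sin^2(θ) dφ^2).
Parameterise by θ; the arc-length functional is
    J[φ] = ∫ 9 sqrt(1 + sin^2(θ) (dφ/dθ)^2) dθ,
so L = 9 sqrt(1 + sin^2(θ) φ'^2). Compute
    ∂L/∂φ = 0  (L has no explicit φ dependence),
    ∂L/∂φ' = 9 sin^2(θ) φ' / sqrt(1 + sin^2(θ) φ'^2).
Since ∂L/∂φ = 0, the Euler-Lagrange equation
    d/dθ(∂L/∂φ') − ∂L/∂φ = 0
reduces to d/dθ(∂L/∂φ') = 0, i.e. the momentum conjugate to φ is conserved:
    9 sin^2(θ) φ' / sqrt(1 + sin^2(θ) φ'^2) = C.
The overall factor of 9 is constant, so dividing through gives Clairaut's relation sin^2(θ) φ' / sqrt(1 + sin^2(θ) φ'^2) = C' (with C' = C/9). Solving for φ' and integrating gives the great-circle family
    cot(θ) = A cos(φ − φ_0),
i.e. the intersection of the sphere with a plane through the origin. The two constants A and φ_0 (equivalently C and one phase) are fixed by the two endpoint conditions.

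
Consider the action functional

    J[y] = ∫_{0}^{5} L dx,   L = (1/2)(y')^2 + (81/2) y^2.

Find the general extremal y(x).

The Lagrangian is L = (1/2)(y')^2 + (81/2) y^2.
∂L/∂y = 81y.
∂L/∂y' = y'.
The Euler-Lagrange equation d/dx(∂L/∂y') − ∂L/∂y = 0 becomes:
    y'' - 81 y = 0
General solution: y(x) = A e^(9x) + B e^(-9x), where A and B are arbitrary constants fixed by the endpoint conditions.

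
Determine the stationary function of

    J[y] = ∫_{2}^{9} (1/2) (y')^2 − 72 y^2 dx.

The Lagrangian is L = (1/2) (y')^2 − 72 y^2.
Compute ∂L/∂y = -144y, ∂L/∂y' = y'.
The Euler-Lagrange equation d/dx(∂L/∂y') − ∂L/∂y = 0 reduces to
    y'' + 144 y = 0.
Its general solution is
    y(x) = A sin(12x) + B cos(12x),
with A, B fixed by the endpoint conditions.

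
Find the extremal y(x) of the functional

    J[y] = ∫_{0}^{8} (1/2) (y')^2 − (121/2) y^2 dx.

The Lagrangian is L = (1/2) (y')^2 − (121/2) y^2.
Compute ∂L/∂y = -121y, ∂L/∂y' = y'.
The Euler-Lagrange equation d/dx(∂L/∂y') − ∂L/∂y = 0 reduces to
    y'' + 121 y = 0.
Its general solution is
    y(x) = A sin(11x) + B cos(11x),
with A, B fixed by the endpoint conditions.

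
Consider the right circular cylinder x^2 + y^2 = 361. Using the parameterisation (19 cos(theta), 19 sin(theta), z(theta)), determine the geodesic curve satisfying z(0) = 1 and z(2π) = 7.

Parameterise the cylinder of radius R = 19 as
    r(θ) = (19 cos θ, 19 sin θ, z(θ)).
The arc-length element is
    ds = sqrt(361 + (dz/dθ)^2) dθ,
so the Lagrangian is L = sqrt(361 + z'^2).
L depends on z' only, not on z or θ, so ∂L/∂z = 0 and
    ∂L/∂z' = z' / sqrt(361 + z'^2).
The Euler-Lagrange equation gives
    d/dθ( z' / sqrt(361 + z'^2) ) = 0,
so z' is constant. Integrating once:
    z(θ) = a θ + b,
a helix on the cylinder (a straight line when the cylinder is unrolled). The constants a, b are determined by the endpoint conditions.
With endpoint conditions z(0) = 1 and z(2π) = 7: from z(0) = b we get b = 1, and a·2π + 1 = 7 gives a = 3/π, so
    z(θ) = (3/π) θ + 1.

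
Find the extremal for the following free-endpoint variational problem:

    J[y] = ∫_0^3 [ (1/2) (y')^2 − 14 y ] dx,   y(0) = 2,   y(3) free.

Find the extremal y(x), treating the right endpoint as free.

The Lagrangian L = (1/2) (y')^2 − 14 y gives
    ∂L/∂y = −14,   ∂L/∂y' = y'.
Euler-Lagrange: d/dx(y') − (−14) = 0, i.e. y'' + 14 = 0, so
    y(x) = −(14/2) x^2 + C1 x + C2.
Fixed left endpoint y(0) = 2 ⇒ C2 = 2.
The right endpoint x = 3 is free, so the natural (transversality) condition is ∂L/∂y' |_{x=3} = 0, i.e. y'(3) = 0.
Compute y'(x) = −14 x + C1, so y'(3) = −42 + C1 = 0 ⇒ C1 = 42.
Therefore the extremal is
    y(x) = −7 x^2 + 42 x + 2.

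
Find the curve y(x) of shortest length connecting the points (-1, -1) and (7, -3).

Arc-length functional: J[y] = ∫ sqrt(1 + (y')^2) dx.
Lagrangian L = sqrt(1 + (y')^2) has no explicit y dependence, so ∂L/∂y = 0 and the Euler-Lagrange equation gives
    d/dx( y' / sqrt(1 + (y')^2) ) = 0  ⇒  y' / sqrt(1 + (y')^2) = const.
Hence y' is constant, so y(x) is affine.
Fitting the endpoints (-1, -1) and (7, -3):
    slope m = ((-3) − (-1)) / (7 − (-1)) = -1/4,
    intercept c = (-1) − m·(-1) = -5/4.
Extremal: y(x) = (-1/4) x - 5/4.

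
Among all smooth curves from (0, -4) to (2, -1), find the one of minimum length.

Arc-length functional: J[y] = ∫ sqrt(1 + (y')^2) dx.
Lagrangian L = sqrt(1 + (y')^2) has no explicit y dependence, so ∂L/∂y = 0 and the Euler-Lagrange equation gives
    d/dx( y' / sqrt(1 + (y')^2) ) = 0  ⇒  y' / sqrt(1 + (y')^2) = const.
Hence y' is constant, so y(x) is affine.
Fitting the endpoints (0, -4) and (2, -1):
    slope m = ((-1) − (-4)) / (2 − 0) = 3/2,
    intercept c = (-4) − m·0 = -4.
Extremal: y(x) = (3/2) x - 4.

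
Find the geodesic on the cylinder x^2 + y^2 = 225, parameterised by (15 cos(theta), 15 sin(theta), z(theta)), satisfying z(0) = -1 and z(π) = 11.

Parameterise the cylinder of radius R = 15 as
    r(θ) = (15 cos θ, 15 sin θ, z(θ)).
The arc-length element is
    ds = sqrt(225 + (dz/dθ)^2) dθ,
so the Lagrangian is L = sqrt(225 + z'^2).
L depends on z' only, not on z or θ, so ∂L/∂z = 0 and
    ∂L/∂z' = z' / sqrt(225 + z'^2).
The Euler-Lagrange equation gives
    d/dθ( z' / sqrt(225 + z'^2) ) = 0,
so z' is constant. Integrating once:
    z(θ) = a θ + b,
a helix on the cylinder (a straight line when the cylinder is unrolled). The constants a, b are determined by the endpoint conditions.
With endpoint conditions z(0) = -1 and z(π) = 11: from z(0) = b we get b = -1, and a·π + -1 = 11 gives a = 12/π, so
    z(θ) = (12/π) θ − 1.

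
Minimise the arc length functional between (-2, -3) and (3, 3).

Arc-length functional: J[y] = ∫ sqrt(1 + (y')^2) dx.
Lagrangian L = sqrt(1 + (y')^2) has no explicit y dependence, so ∂L/∂y = 0 and the Euler-Lagrange equation gives
    d/dx( y' / sqrt(1 + (y')^2) ) = 0  ⇒  y' / sqrt(1 + (y')^2) = const.
Hence y' is constant, so y(x) is affine.
Fitting the endpoints (-2, -3) and (3, 3):
    slope m = (3 − (-3)) / (3 − (-2)) = 6/5,
    intercept c = (-3) − m·(-2) = -3/5.
Extremal: y(x) = (6/5) x - 3/5.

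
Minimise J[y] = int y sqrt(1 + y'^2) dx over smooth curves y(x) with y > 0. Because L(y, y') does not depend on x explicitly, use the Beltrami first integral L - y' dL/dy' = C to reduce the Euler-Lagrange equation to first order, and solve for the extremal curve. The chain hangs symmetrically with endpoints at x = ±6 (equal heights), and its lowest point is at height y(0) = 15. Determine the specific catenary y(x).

The Lagrangian L(y, y') = y sqrt(1 + y'^2) has no explicit x dependence, so the Beltrami identity applies:
    L − y' ∂L/∂y' = C.
Compute ∂L/∂y' = y · y' / sqrt(1 + y'^2). Then
    L − y' ∂L/∂y'
    = y sqrt(1 + y'^2) − y · y'^2 / sqrt(1 + y'^2)
    = y (1 + y'^2 − y'^2) / sqrt(1 + y'^2)
    = y / sqrt(1 + y'^2) = C.
Squaring gives y^2 = C^2 (1 + y'^2), i.e.
    y'^2 = y^2 / C^2 − 1.
Separating variables,
    dy / sqrt(y^2 − C^2) = dx / C,
and integrating gives arccosh(y / C) = (x − a)/C, so
    y(x) = C cosh((x − a)/C),
the catenary. The constants C and a are fixed by the two endpoint conditions (and, for the hanging-chain problem, the length constraint selects C).
Now fit the given data. The endpoints x = ±6 are symmetric at equal height, so the catenary is even about its minimum: a = 0 and y(x) = C cosh(x/C). The lowest point is y(0) = C cosh(0) = C, and we are told y(0) = 15, so C = 15. Therefore
    y(x) = 15 cosh(x/15),
and at the endpoints
    y(±6) = 15 cosh(6/15).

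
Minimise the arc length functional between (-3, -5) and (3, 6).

Arc-length functional: J[y] = ∫ sqrt(1 + (y')^2) dx.
Lagrangian L = sqrt(1 + (y')^2) has no explicit y dependence, so ∂L/∂y = 0 and the Euler-Lagrange equation gives
    d/dx( y' / sqrt(1 + (y')^2) ) = 0  ⇒  y' / sqrt(1 + (y')^2) = const.
Hence y' is constant, so y(x) is affine.
Fitting the endpoints (-3, -5) and (3, 6):
    slope m = (6 − (-5)) / (3 − (-3)) = 11/6,
    intercept c = (-5) − m·(-3) = 1/2.
Extremal: y(x) = (11/6) x + 1/2.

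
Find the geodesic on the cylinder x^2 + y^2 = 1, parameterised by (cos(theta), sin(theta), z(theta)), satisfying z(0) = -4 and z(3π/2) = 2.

Parameterise the cylinder of radius R = 1 as
    r(θ) = (cos θ, sin θ, z(θ)).
The arc-length element is
    ds = sqrt(1 + (dz/dθ)^2) dθ,
so the Lagrangian is L = sqrt(1 + z'^2).
L depends on z' only, not on z or θ, so ∂L/∂z = 0 and
    ∂L/∂z' = z' / sqrt(1 + z'^2).
The Euler-Lagrange equation gives
    d/dθ( z' / sqrt(1 + z'^2) ) = 0,
so z' is constant. Integrating once:
    z(θ) = a θ + b,
a helix on the cylinder (a straight line when the cylinder is unrolled). The constants a, b are determined by the endpoint conditions.
With endpoint conditions z(0) = -4 and z(3π/2) = 2: from z(0) = b we get b = -4, and a·3π/2 + -4 = 2 gives a = 4/π, so
    z(θ) = (4/π) θ − 4.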